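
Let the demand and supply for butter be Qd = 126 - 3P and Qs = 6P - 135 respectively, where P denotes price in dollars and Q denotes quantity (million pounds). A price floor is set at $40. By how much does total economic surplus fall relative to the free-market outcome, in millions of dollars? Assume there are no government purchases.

272.25

Without the control the market clears where 126 - 3P = 6P - 135, i.e. P* = 29 and Q* = 39.
The floor of 40 is above the equilibrium price 29, so it binds.
At P = 40: Qd = 126 - 3·40 = 6 and Qs = 6·40 - 135 = 105.
Quantity traded falls to 6. At Q = 6 the demand price is (126 - 6)/3 = 40 and the supply price is (135 + 6)/6 = 23.5.
Deadweight loss = ½ · (40 - 23.5) · (39 - 6) = ½ · 16.5 · 33 = 272.25.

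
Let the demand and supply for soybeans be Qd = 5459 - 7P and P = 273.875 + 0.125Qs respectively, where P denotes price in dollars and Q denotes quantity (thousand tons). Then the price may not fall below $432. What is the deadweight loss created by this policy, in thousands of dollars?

Rearranging supply gives Qs = 8P - 2191. In a free market, 5459 - 7P = 8P - 2191 gives the equilibrium P* = 510, Q* = 1889.
Since 432 is below P* = 510, the floor does not bind and the free-market outcome prevails.
Since the control does not bind, no trades are prevented and deadweight loss is zero.

0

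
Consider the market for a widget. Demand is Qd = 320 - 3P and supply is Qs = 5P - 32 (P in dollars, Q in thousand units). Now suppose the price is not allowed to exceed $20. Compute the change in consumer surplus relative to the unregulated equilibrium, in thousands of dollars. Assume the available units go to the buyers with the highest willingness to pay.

Equilibrium: 320 - 3P = 5P - 32, so 352 = 8P and P* = 44, Q* = 188.
Since 20 < 44, the ceiling is binding.
At P = 20: Qd = 320 - 3·20 = 260 and Qs = 5·20 - 32 = 68.
Consumer surplus without the control is ½ · (320/3 - 44) · 188 = 17672/3.
With the ceiling, 68 units are sold at 20 (assume they go to the highest-value buyers). The demand price at Q = 68 is 84, so CS = ½ · [(320/3 - 20) + (84 - 20)] · 68 = 15368/3.
Change in consumer surplus = 15368/3 - 17672/3 = -768.

-768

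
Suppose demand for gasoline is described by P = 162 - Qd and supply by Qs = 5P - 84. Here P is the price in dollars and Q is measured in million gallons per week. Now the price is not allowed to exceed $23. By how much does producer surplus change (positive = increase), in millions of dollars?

Rearranging demand gives Qd = 162 - P. In a free market, 162 - P = 5P - 84 gives the equilibrium P* = 41, Q* = 121.
Because the ceiling (23) lies below the market-clearing price, it is binding.
At P = 23: Qd = 162 - 23 = 139 and Qs = 5·23 - 84 = 31.
Producer surplus without the control is ½ · (41 - 16.8) · 121 = 1464.1.
With the ceiling, producers sell 31 units at 23, so PS = ½ · (23 - 16.8) · 31 = 96.1.
Change in producer surplus = 96.1 - 1464.1 = -1368.

-1368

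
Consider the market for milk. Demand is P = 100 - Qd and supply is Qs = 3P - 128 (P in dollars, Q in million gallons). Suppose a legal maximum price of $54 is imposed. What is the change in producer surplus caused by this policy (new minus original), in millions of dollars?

-115.5

Rearranging demand gives Qd = 100 - P. Equilibrium: 100 - P = 3P - 128, so 228 = 4P and P* = 57, Q* = 43.
Since 54 < 57, the ceiling is binding.
At P = 54: Qd = 100 - 54 = 46 and Qs = 3·54 - 128 = 34.
Producer surplus without the control is ½ · (57 - 128/3) · 43 = 1849/6.
With the ceiling, producers sell 34 units at 54, so PS = ½ · (54 - 128/3) · 34 = 578/3.
Change in producer surplus = 578/3 - 1849/6 = -115.5.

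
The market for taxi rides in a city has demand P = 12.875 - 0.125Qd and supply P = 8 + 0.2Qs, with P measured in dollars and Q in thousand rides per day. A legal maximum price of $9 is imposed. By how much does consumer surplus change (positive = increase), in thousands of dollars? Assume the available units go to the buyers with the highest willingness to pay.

Rearranging demand gives Qd = 103 - 8P; rearranging supply gives Qs = 5P - 40. Equilibrium: 103 - 8P = 5P - 40, so 143 = 13P and P* = 11, Q* = 15.
Since 9 < 11, the ceiling is binding.
At P = 9: Qd = 103 - 8·9 = 31 and Qs = 5·9 - 40 = 5.
Consumer surplus without the control is ½ · (12.875 - 11) · 15 = 14.0625.
With the ceiling, 5 units are sold at 9 (assume they go to the highest-value buyers). The demand price at Q = 5 is 12.25, so CS = ½ · [(12.875 - 9) + (12.25 - 9)] · 5 = 17.8125.
Change in consumer surplus = 17.8125 - 14.0625 = 3.75.

3.75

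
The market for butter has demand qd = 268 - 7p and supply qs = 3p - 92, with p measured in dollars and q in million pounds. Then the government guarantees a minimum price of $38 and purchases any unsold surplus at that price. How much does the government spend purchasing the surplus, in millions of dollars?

760

Equilibrium: 268 - 7p = 3p - 92, so 360 = 10p and p* = 36, q* = 16.
Since 38 > 36, the floor is binding.
At p = 38: qd = 268 - 7·38 = 2 and qs = 3·38 - 92 = 22.
Surplus = qs - qd = 20.
Government expenditure = surplus × support price = 20 × 38 = 760.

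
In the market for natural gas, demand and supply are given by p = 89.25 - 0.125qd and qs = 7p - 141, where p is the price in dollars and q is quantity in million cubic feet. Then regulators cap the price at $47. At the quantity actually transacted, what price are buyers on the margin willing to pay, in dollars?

65.75

Rearranging demand gives qd = 714 - 8p. Equilibrium: 714 - 8p = 7p - 141, so 855 = 15p and p* = 57, q* = 258.
The ceiling of 47 is below the equilibrium price 57, so it binds.
At p = 47: qd = 714 - 8·47 = 338 and qs = 7·47 - 141 = 188.
Only 188 units reach the market. On the demand curve, the marginal buyer's willingness to pay at q = 188 is (714 - 188)/8 = 65.75.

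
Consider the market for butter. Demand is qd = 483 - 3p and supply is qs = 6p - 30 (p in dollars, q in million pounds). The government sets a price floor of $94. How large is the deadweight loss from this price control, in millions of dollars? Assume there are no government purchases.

Without the control the market clears where 483 - 3p = 6p - 30, i.e. p* = 57 and q* = 312.
Because the floor (94) lies above the market-clearing price, it is binding.
At p = 94: qd = 483 - 3·94 = 201 and qs = 6·94 - 30 = 534.
Quantity traded falls to 201. At q = 201 the demand price is (483 - 201)/3 = 94 and the supply price is (30 + 201)/6 = 38.5.
Deadweight loss = ½ · (94 - 38.5) · (312 - 201) = ½ · 55.5 · 111 = 3080.25.

3080.25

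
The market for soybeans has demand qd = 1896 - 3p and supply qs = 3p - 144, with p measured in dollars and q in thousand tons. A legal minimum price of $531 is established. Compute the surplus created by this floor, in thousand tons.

Equilibrium: 1896 - 3p = 3p - 144, so 2040 = 6p and p* = 340, q* = 876.
Since 531 > 340, the floor is binding.
At p = 531: qd = 1896 - 3·531 = 303 and qs = 3·531 - 144 = 1449.
Surplus = qs - qd = 1449 - 303 = 1146.

1146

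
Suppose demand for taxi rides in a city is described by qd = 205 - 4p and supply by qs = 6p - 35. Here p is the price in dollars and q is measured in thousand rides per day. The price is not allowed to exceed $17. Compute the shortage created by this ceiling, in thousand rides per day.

70

Equilibrium: 205 - 4p = 6p - 35, so 240 = 10p and p* = 24, q* = 109.
Since 17 < 24, the ceiling is binding.
At p = 17: qd = 205 - 4·17 = 137 and qs = 6·17 - 35 = 67.
Shortage = qd - qs = 137 - 67 = 70.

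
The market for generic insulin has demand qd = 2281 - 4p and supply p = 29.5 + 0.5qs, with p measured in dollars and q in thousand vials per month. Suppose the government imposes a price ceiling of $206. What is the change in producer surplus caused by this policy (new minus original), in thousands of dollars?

Rearranging supply gives qs = 2p - 59. In a free market, 2281 - 4p = 2p - 59 gives the equilibrium p* = 390, q* = 721.
The ceiling of 206 is below the equilibrium price 390, so it binds.
At p = 206: qd = 2281 - 4·206 = 1457 and qs = 2·206 - 59 = 353.
Producer surplus without the control is ½ · (390 - 29.5) · 721 = 129960.25.
With the ceiling, producers sell 353 units at 206, so PS = ½ · (206 - 29.5) · 353 = 31152.25.
Change in producer surplus = 31152.25 - 129960.25 = -98808.

-98808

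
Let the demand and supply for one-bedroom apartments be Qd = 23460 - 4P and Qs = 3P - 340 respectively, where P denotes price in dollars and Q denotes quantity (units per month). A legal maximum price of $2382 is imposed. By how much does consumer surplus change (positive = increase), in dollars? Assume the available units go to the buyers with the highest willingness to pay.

5762643.5

Equilibrium: 23460 - 4P = 3P - 340, so 23800 = 7P and P* = 3400, Q* = 9860.
Since 2382 < 3400, the ceiling is binding.
At P = 2382: Qd = 23460 - 4·2382 = 13932 and Qs = 3·2382 - 340 = 6806.
Consumer surplus without the control is ½ · (5865 - 3400) · 9860 = 12152450.
With the ceiling, 6806 units are sold at 2382 (assume they go to the highest-value buyers). The demand price at Q = 6806 is 4163.5, so CS = ½ · [(5865 - 2382) + (4163.5 - 2382)] · 6806 = 17915093.5.
Change in consumer surplus = 17915093.5 - 12152450 = 5762643.5.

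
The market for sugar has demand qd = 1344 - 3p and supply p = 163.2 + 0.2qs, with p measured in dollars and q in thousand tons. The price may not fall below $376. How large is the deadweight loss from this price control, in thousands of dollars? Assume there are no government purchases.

Rearranging supply gives qs = 5p - 816. Setting quantity demanded equal to quantity supplied, 1344 - 3p = 5p - 816, gives p* = 270 and q* = 534.
Because the floor (376) lies above the market-clearing price, it is binding.
At p = 376: qd = 1344 - 3·376 = 216 and qs = 5·376 - 816 = 1064.
Quantity traded falls to 216. At q = 216 the demand price is (1344 - 216)/3 = 376 and the supply price is (816 + 216)/5 = 206.4.
Deadweight loss = ½ · (376 - 206.4) · (534 - 216) = ½ · 169.6 · 318 = 26966.4.

26966.4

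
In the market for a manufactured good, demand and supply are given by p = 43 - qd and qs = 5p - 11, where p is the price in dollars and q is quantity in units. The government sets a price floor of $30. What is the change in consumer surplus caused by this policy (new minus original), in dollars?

Rearranging demand gives qd = 43 - p. Setting quantity demanded equal to quantity supplied, 43 - p = 5p - 11, gives p* = 9 and q* = 34.
The floor of 30 is above the equilibrium price 9, so it binds.
At p = 30: qd = 43 - 30 = 13 and qs = 5·30 - 11 = 139.
Consumer surplus without the control is ½ · (43 - 9) · 34 = 578.
With the floor, consumers buy 13 units at 30, so CS = ½ · (43 - 30) · 13 = 84.5.
Change in consumer surplus = 84.5 - 578 = -493.5.

-493.5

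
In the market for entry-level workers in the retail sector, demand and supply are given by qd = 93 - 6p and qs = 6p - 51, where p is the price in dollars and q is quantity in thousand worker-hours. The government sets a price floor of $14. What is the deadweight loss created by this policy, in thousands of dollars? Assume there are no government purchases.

24

In a free market, 93 - 6p = 6p - 51 gives the equilibrium p* = 12, q* = 21.
Since 14 > 12, the floor is binding.
At p = 14: qd = 93 - 6·14 = 9 and qs = 6·14 - 51 = 33.
Quantity traded falls to 9. At q = 9 the demand price is (93 - 9)/6 = 14 and the supply price is (51 + 9)/6 = 10.
Deadweight loss = ½ · (14 - 10) · (21 - 9) = ½ · 4 · 12 = 24.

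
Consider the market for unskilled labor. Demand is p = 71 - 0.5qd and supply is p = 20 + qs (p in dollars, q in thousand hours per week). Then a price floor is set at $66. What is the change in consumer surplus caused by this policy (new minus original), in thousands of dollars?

-264

Rearranging demand gives qd = 142 - 2p; rearranging supply gives qs = p - 20. Setting quantity demanded equal to quantity supplied, 142 - 2p = p - 20, gives p* = 54 and q* = 34.
Because the floor (66) lies above the market-clearing price, it is binding.
At p = 66: qd = 142 - 2·66 = 10 and qs = 66 - 20 = 46.
Consumer surplus without the control is ½ · (71 - 54) · 34 = 289.
With the floor, consumers buy 10 units at 66, so CS = ½ · (71 - 66) · 10 = 25.
Change in consumer surplus = 25 - 289 = -264.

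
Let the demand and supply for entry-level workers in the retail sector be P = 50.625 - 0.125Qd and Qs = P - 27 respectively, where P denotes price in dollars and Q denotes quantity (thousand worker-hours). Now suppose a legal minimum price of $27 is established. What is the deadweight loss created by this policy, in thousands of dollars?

0

Rearranging demand gives Qd = 405 - 8P. In a free market, 405 - 8P = P - 27 gives the equilibrium P* = 48, Q* = 21.
Since 27 is below P* = 48, the floor does not bind and the free-market outcome prevails.
Since the control does not bind, no trades are prevented and deadweight loss is zero.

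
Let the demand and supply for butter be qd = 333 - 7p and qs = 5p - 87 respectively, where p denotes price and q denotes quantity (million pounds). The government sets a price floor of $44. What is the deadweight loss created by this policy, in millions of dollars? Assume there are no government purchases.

Setting quantity demanded equal to quantity supplied, 333 - 7p = 5p - 87, gives p* = 35 and q* = 88.
Since 44 > 35, the floor is binding.
At p = 44: qd = 333 - 7·44 = 25 and qs = 5·44 - 87 = 133.
Quantity traded falls to 25. At q = 25 the demand price is (333 - 25)/7 = 44 and the supply price is (87 + 25)/5 = 22.4.
Deadweight loss = ½ · (44 - 22.4) · (88 - 25) = ½ · 21.6 · 63 = 680.4.

680.4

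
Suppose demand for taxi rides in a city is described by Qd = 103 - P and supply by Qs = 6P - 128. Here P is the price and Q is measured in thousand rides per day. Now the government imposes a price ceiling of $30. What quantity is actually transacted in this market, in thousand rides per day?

In a free market, 103 - P = 6P - 128 gives the equilibrium P* = 33, Q* = 70.
Since 30 < 33, the ceiling is binding.
At P = 30: Qd = 103 - 30 = 73 and Qs = 6·30 - 128 = 52.
The quantity actually transacted is the short side, supply: 52.

52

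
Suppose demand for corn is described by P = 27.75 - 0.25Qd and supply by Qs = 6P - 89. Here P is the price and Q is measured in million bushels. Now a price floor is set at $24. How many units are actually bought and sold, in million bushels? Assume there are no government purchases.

Rearranging demand gives Qd = 111 - 4P. Equilibrium: 111 - 4P = 6P - 89, so 200 = 10P and P* = 20, Q* = 31.
Since 24 > 20, the floor is binding.
At P = 24: Qd = 111 - 4·24 = 15 and Qs = 6·24 - 89 = 55.
The quantity actually transacted is the short side, demand: 15.

15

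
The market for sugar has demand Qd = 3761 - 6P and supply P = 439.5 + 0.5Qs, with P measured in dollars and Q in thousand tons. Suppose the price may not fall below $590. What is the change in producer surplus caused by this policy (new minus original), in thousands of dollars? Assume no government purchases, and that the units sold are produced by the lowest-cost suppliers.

Rearranging supply gives Qs = 2P - 879. Without the control the market clears where 3761 - 6P = 2P - 879, i.e. P* = 580 and Q* = 281.
The floor of 590 is above the equilibrium price 580, so it binds.
At P = 590: Qd = 3761 - 6·590 = 221 and Qs = 2·590 - 879 = 301.
Producer surplus without the control is ½ · (580 - 439.5) · 281 = 19740.25.
With the floor, 221 units are sold at 590. The supply price at Q = 221 is 550, so PS = ½ · [(590 - 439.5) + (590 - 550)] · 221 = 21050.25.
Change in producer surplus = 21050.25 - 19740.25 = 1310.

1310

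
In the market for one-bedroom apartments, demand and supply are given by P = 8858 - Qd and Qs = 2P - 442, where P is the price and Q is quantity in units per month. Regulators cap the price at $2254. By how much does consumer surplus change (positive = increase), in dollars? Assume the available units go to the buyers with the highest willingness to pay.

Rearranging demand gives Qd = 8858 - P. In a free market, 8858 - P = 2P - 442 gives the equilibrium P* = 3100, Q* = 5758.
The ceiling of 2254 is below the equilibrium price 3100, so it binds.
At P = 2254: Qd = 8858 - 2254 = 6604 and Qs = 2·2254 - 442 = 4066.
Consumer surplus without the control is ½ · (8858 - 3100) · 5758 = 16577282.
With the ceiling, 4066 units are sold at 2254 (assume they go to the highest-value buyers). The demand price at Q = 4066 is 4792, so CS = ½ · [(8858 - 2254) + (4792 - 2254)] · 4066 = 18585686.
Change in consumer surplus = 18585686 - 16577282 = 2008404.

2008404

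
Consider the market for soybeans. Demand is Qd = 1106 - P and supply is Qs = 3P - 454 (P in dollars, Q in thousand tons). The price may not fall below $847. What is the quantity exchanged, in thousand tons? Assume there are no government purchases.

259

Setting quantity demanded equal to quantity supplied, 1106 - P = 3P - 454, gives P* = 390 and Q* = 716.
Since 847 > 390, the floor is binding.
At P = 847: Qd = 1106 - 847 = 259 and Qs = 3·847 - 454 = 2087.
The quantity actually transacted is the short side, demand: 259.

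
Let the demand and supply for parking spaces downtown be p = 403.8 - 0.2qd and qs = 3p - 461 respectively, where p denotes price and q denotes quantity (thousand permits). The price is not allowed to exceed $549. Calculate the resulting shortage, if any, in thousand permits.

Rearranging demand gives qd = 2019 - 5p. Setting quantity demanded equal to quantity supplied, 2019 - 5p = 3p - 461, gives p* = 310 and q* = 469.
Since 549 is above p* = 310, the ceiling does not bind and the free-market outcome prevails.
Since the control does not bind, there is no shortage.

0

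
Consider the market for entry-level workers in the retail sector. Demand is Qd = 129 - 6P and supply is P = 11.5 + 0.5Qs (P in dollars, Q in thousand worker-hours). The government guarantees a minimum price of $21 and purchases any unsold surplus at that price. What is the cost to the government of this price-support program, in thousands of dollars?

336

Rearranging supply gives Qs = 2P - 23. Equilibrium: 129 - 6P = 2P - 23, so 152 = 8P and P* = 19, Q* = 15.
Since 21 > 19, the floor is binding.
At P = 21: Qd = 129 - 6·21 = 3 and Qs = 2·21 - 23 = 19.
Surplus = Qs - Qd = 16.
Government expenditure = surplus × support price = 16 × 21 = 336.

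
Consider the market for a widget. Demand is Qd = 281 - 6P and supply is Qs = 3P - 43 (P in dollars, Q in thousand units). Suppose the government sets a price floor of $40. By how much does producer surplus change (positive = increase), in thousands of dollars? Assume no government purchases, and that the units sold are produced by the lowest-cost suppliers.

Equilibrium: 281 - 6P = 3P - 43, so 324 = 9P and P* = 36, Q* = 65.
The floor of 40 is above the equilibrium price 36, so it binds.
At P = 40: Qd = 281 - 6·40 = 41 and Qs = 3·40 - 43 = 77.
Producer surplus without the control is ½ · (36 - 43/3) · 65 = 4225/6.
With the floor, 41 units are sold at 40. The supply price at Q = 41 is 28, so PS = ½ · [(40 - 43/3) + (40 - 28)] · 41 = 4633/6.
Change in producer surplus = 4633/6 - 4225/6 = 68.

68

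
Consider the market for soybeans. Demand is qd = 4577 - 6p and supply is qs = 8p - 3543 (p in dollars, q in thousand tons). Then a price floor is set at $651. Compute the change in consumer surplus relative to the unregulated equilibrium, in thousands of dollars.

-62764

Without the control the market clears where 4577 - 6p = 8p - 3543, i.e. p* = 580 and q* = 1097.
Because the floor (651) lies above the market-clearing price, it is binding.
At p = 651: qd = 4577 - 6·651 = 671 and qs = 8·651 - 3543 = 1665.
Consumer surplus without the control is ½ · (4577/6 - 580) · 1097 = 1203409/12.
With the floor, consumers buy 671 units at 651, so CS = ½ · (4577/6 - 651) · 671 = 450241/12.
Change in consumer surplus = 450241/12 - 1203409/12 = -62764.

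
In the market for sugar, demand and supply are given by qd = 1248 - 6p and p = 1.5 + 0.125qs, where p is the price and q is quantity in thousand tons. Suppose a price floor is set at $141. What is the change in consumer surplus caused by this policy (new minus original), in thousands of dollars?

Rearranging supply gives qs = 8p - 12. Equilibrium: 1248 - 6p = 8p - 12, so 1260 = 14p and p* = 90, q* = 708.
The floor of 141 is above the equilibrium price 90, so it binds.
At p = 141: qd = 1248 - 6·141 = 402 and qs = 8·141 - 12 = 1116.
Consumer surplus without the control is ½ · (208 - 90) · 708 = 41772.
With the floor, consumers buy 402 units at 141, so CS = ½ · (208 - 141) · 402 = 13467.
Change in consumer surplus = 13467 - 41772 = -28305.

-28305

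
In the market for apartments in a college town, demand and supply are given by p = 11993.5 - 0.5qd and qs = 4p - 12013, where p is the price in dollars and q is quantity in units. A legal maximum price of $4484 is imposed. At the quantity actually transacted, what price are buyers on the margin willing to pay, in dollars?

Rearranging demand gives qd = 23987 - 2p. Without the control the market clears where 23987 - 2p = 4p - 12013, i.e. p* = 6000 and q* = 11987.
Since 4484 < 6000, the ceiling is binding.
At p = 4484: qd = 23987 - 2·4484 = 15019 and qs = 4·4484 - 12013 = 5923.
Only 5923 units reach the market. On the demand curve, the marginal buyer's willingness to pay at q = 5923 is (23987 - 5923)/2 = 9032.

9032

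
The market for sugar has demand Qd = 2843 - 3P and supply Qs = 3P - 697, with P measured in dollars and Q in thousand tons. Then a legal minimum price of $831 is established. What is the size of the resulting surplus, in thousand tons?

1446

Equilibrium: 2843 - 3P = 3P - 697, so 3540 = 6P and P* = 590, Q* = 1073.
Because the floor (831) lies above the market-clearing price, it is binding.
At P = 831: Qd = 2843 - 3·831 = 350 and Qs = 3·831 - 697 = 1796.
Surplus = Qs - Qd = 1796 - 350 = 1446.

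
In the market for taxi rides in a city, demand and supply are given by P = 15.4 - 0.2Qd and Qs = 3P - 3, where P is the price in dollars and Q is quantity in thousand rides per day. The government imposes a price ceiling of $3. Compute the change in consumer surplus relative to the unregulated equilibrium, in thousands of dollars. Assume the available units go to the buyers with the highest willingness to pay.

-2.1

Rearranging demand gives Qd = 77 - 5P. Setting quantity demanded equal to quantity supplied, 77 - 5P = 3P - 3, gives P* = 10 and Q* = 27.
The ceiling of 3 is below the equilibrium price 10, so it binds.
At P = 3: Qd = 77 - 5·3 = 62 and Qs = 3·3 - 3 = 6.
Consumer surplus without the control is ½ · (15.4 - 10) · 27 = 72.9.
With the ceiling, 6 units are sold at 3 (assume they go to the highest-value buyers). The demand price at Q = 6 is 14.2, so CS = ½ · [(15.4 - 3) + (14.2 - 3)] · 6 = 70.8.
Change in consumer surplus = 70.8 - 72.9 = -2.1.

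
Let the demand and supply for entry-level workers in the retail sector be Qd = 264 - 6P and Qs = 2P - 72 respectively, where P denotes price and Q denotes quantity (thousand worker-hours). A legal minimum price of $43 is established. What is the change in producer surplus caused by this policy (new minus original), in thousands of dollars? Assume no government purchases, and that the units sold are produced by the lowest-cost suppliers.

Setting quantity demanded equal to quantity supplied, 264 - 6P = 2P - 72, gives P* = 42 and Q* = 12.
The floor of 43 is above the equilibrium price 42, so it binds.
At P = 43: Qd = 264 - 6·43 = 6 and Qs = 2·43 - 72 = 14.
Producer surplus without the control is ½ · (42 - 36) · 12 = 36.
With the floor, 6 units are sold at 43. The supply price at Q = 6 is 39, so PS = ½ · [(43 - 36) + (43 - 39)] · 6 = 33.
Change in producer surplus = 33 - 36 = -3.

-3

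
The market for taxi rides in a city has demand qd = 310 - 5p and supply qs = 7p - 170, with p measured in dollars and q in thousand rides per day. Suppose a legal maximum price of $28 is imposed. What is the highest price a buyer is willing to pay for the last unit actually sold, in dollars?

56.8

Without the control the market clears where 310 - 5p = 7p - 170, i.e. p* = 40 and q* = 110.
Because the ceiling (28) lies below the market-clearing price, it is binding.
At p = 28: qd = 310 - 5·28 = 170 and qs = 7·28 - 170 = 26.
Only 26 units reach the market. On the demand curve, the marginal buyer's willingness to pay at q = 26 is (310 - 26)/5 = 56.8.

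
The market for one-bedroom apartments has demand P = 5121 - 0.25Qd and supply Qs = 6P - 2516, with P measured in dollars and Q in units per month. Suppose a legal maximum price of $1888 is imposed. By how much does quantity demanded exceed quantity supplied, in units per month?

Rearranging demand gives Qd = 20484 - 4P. Setting quantity demanded equal to quantity supplied, 20484 - 4P = 6P - 2516, gives P* = 2300 and Q* = 11284.
Since 1888 < 2300, the ceiling is binding.
At P = 1888: Qd = 20484 - 4·1888 = 12932 and Qs = 6·1888 - 2516 = 8812.
Shortage = Qd - Qs = 12932 - 8812 = 4120.

4120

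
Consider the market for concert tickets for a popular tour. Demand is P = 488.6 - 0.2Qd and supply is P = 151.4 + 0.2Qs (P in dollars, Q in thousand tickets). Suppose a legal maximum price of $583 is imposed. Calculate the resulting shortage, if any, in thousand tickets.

Rearranging demand gives Qd = 2443 - 5P; rearranging supply gives Qs = 5P - 757. Setting quantity demanded equal to quantity supplied, 2443 - 5P = 5P - 757, gives P* = 320 and Q* = 843.
The ceiling of 583 is above the equilibrium price 320, so it is not binding; the market clears at P* = 320, Q* = 843.
Since the control does not bind, there is no shortage.

0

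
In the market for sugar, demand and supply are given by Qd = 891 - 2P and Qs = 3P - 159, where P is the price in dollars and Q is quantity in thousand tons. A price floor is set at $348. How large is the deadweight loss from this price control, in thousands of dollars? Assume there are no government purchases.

Without the control the market clears where 891 - 2P = 3P - 159, i.e. P* = 210 and Q* = 471.
Since 348 > 210, the floor is binding.
At P = 348: Qd = 891 - 2·348 = 195 and Qs = 3·348 - 159 = 885.
Quantity traded falls to 195. At Q = 195 the demand price is (891 - 195)/2 = 348 and the supply price is (159 + 195)/3 = 118.
Deadweight loss = ½ · (348 - 118) · (471 - 195) = ½ · 230 · 276 = 31740.

31740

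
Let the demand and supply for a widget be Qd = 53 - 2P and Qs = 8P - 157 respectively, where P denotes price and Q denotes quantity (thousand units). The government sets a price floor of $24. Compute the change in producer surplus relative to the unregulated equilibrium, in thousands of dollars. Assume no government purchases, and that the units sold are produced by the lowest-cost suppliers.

12.75

Equilibrium: 53 - 2P = 8P - 157, so 210 = 10P and P* = 21, Q* = 11.
The floor of 24 is above the equilibrium price 21, so it binds.
At P = 24: Qd = 53 - 2·24 = 5 and Qs = 8·24 - 157 = 35.
Producer surplus without the control is ½ · (21 - 19.625) · 11 = 7.5625.
With the floor, 5 units are sold at 24. The supply price at Q = 5 is 20.25, so PS = ½ · [(24 - 19.625) + (24 - 20.25)] · 5 = 20.3125.
Change in producer surplus = 20.3125 - 7.5625 = 12.75.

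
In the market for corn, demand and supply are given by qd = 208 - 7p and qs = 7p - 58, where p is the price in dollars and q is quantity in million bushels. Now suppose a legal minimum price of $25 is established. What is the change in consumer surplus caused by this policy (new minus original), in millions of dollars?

In a free market, 208 - 7p = 7p - 58 gives the equilibrium p* = 19, q* = 75.
The floor of 25 is above the equilibrium price 19, so it binds.
At p = 25: qd = 208 - 7·25 = 33 and qs = 7·25 - 58 = 117.
Consumer surplus without the control is ½ · (208/7 - 19) · 75 = 5625/14.
With the floor, consumers buy 33 units at 25, so CS = ½ · (208/7 - 25) · 33 = 1089/14.
Change in consumer surplus = 1089/14 - 5625/14 = -324.

-324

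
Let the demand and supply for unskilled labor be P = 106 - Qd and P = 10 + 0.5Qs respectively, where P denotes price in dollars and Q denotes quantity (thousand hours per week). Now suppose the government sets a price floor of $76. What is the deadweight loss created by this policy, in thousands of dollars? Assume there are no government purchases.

Rearranging demand gives Qd = 106 - P; rearranging supply gives Qs = 2P - 20. Setting quantity demanded equal to quantity supplied, 106 - P = 2P - 20, gives P* = 42 and Q* = 64.
Because the floor (76) lies above the market-clearing price, it is binding.
At P = 76: Qd = 106 - 76 = 30 and Qs = 2·76 - 20 = 132.
Quantity traded falls to 30. At Q = 30 the demand price is 106 - 30 = 76 and the supply price is (20 + 30)/2 = 25.
Deadweight loss = ½ · (76 - 25) · (64 - 30) = ½ · 51 · 34 = 867.

867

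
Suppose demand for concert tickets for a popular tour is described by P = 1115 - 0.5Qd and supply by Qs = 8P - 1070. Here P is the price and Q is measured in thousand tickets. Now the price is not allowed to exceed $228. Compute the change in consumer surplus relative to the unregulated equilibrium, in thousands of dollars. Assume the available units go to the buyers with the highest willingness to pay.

-89556

Rearranging demand gives Qd = 2230 - 2P. In a free market, 2230 - 2P = 8P - 1070 gives the equilibrium P* = 330, Q* = 1570.
Since 228 < 330, the ceiling is binding.
At P = 228: Qd = 2230 - 2·228 = 1774 and Qs = 8·228 - 1070 = 754.
Consumer surplus without the control is ½ · (1115 - 330) · 1570 = 616225.
With the ceiling, 754 units are sold at 228 (assume they go to the highest-value buyers). The demand price at Q = 754 is 738, so CS = ½ · [(1115 - 228) + (738 - 228)] · 754 = 526669.
Change in consumer surplus = 526669 - 616225 = -89556.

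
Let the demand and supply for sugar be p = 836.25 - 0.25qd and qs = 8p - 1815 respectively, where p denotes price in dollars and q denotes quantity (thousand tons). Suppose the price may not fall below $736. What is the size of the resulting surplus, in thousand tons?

Rearranging demand gives qd = 3345 - 4p. Without the control the market clears where 3345 - 4p = 8p - 1815, i.e. p* = 430 and q* = 1625.
The floor of 736 is above the equilibrium price 430, so it binds.
At p = 736: qd = 3345 - 4·736 = 401 and qs = 8·736 - 1815 = 4073.
Surplus = qs - qd = 4073 - 401 = 3672.

3672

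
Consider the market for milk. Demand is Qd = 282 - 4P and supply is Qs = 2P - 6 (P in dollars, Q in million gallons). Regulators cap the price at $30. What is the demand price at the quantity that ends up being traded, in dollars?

Without the control the market clears where 282 - 4P = 2P - 6, i.e. P* = 48 and Q* = 90.
Because the ceiling (30) lies below the market-clearing price, it is binding.
At P = 30: Qd = 282 - 4·30 = 162 and Qs = 2·30 - 6 = 54.
Only 54 units reach the market. On the demand curve, the marginal buyer's willingness to pay at Q = 54 is (282 - 54)/4 = 57.

57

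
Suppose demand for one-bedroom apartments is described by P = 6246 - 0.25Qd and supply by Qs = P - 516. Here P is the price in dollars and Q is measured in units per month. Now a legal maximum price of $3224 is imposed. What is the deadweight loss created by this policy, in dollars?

Rearranging demand gives Qd = 24984 - 4P. In a free market, 24984 - 4P = P - 516 gives the equilibrium P* = 5100, Q* = 4584.
Since 3224 < 5100, the ceiling is binding.
At P = 3224: Qd = 24984 - 4·3224 = 12088 and Qs = 3224 - 516 = 2708.
Quantity traded falls to 2708. At Q = 2708 the demand price is (24984 - 2708)/4 = 5569 and the supply price is 516 + 2708 = 3224.
Deadweight loss = ½ · (5569 - 3224) · (4584 - 2708) = ½ · 2345 · 1876 = 2199610.

2199610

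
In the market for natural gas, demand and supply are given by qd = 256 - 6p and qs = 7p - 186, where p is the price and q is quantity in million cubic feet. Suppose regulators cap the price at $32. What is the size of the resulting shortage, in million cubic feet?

Setting quantity demanded equal to quantity supplied, 256 - 6p = 7p - 186, gives p* = 34 and q* = 52.
Since 32 < 34, the ceiling is binding.
At p = 32: qd = 256 - 6·32 = 64 and qs = 7·32 - 186 = 38.
Shortage = qd - qs = 64 - 38 = 26.

26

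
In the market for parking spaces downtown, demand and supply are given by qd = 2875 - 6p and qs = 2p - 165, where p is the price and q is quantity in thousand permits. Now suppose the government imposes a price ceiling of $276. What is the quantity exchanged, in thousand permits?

387

Equilibrium: 2875 - 6p = 2p - 165, so 3040 = 8p and p* = 380, q* = 595.
Since 276 < 380, the ceiling is binding.
At p = 276: qd = 2875 - 6·276 = 1219 and qs = 2·276 - 165 = 387.
The quantity actually transacted is the short side, supply: 387.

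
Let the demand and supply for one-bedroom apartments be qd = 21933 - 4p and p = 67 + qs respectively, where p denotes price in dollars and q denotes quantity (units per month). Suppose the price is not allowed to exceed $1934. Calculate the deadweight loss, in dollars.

Rearranging supply gives qs = p - 67. Without the control the market clears where 21933 - 4p = p - 67, i.e. p* = 4400 and q* = 4333.
The ceiling of 1934 is below the equilibrium price 4400, so it binds.
At p = 1934: qd = 21933 - 4·1934 = 14197 and qs = 1934 - 67 = 1867.
Quantity traded falls to 1867. At q = 1867 the demand price is (21933 - 1867)/4 = 5016.5 and the supply price is 67 + 1867 = 1934.
Deadweight loss = ½ · (5016.5 - 1934) · (4333 - 1867) = ½ · 3082.5 · 2466 = 3800722.5.

3800722.5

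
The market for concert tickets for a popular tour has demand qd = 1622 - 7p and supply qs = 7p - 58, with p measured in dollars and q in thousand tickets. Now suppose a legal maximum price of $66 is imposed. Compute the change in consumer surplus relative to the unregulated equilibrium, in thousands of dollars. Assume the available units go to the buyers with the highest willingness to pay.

11610

In a free market, 1622 - 7p = 7p - 58 gives the equilibrium p* = 120, q* = 782.
The ceiling of 66 is below the equilibrium price 120, so it binds.
At p = 66: qd = 1622 - 7·66 = 1160 and qs = 7·66 - 58 = 404.
Consumer surplus without the control is ½ · (1622/7 - 120) · 782 = 305762/7.
With the ceiling, 404 units are sold at 66 (assume they go to the highest-value buyers). The demand price at q = 404 is 174, so CS = ½ · [(1622/7 - 66) + (174 - 66)] · 404 = 387032/7.
Change in consumer surplus = 387032/7 - 305762/7 = 11610.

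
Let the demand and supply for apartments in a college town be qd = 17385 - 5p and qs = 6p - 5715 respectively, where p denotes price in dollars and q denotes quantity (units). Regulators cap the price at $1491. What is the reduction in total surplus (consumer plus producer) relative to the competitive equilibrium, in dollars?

In a free market, 17385 - 5p = 6p - 5715 gives the equilibrium p* = 2100, q* = 6885.
Because the ceiling (1491) lies below the market-clearing price, it is binding.
At p = 1491: qd = 17385 - 5·1491 = 9930 and qs = 6·1491 - 5715 = 3231.
Quantity traded falls to 3231. At q = 3231 the demand price is (17385 - 3231)/5 = 2830.8 and the supply price is (5715 + 3231)/6 = 1491.
Deadweight loss = ½ · (2830.8 - 1491) · (6885 - 3231) = ½ · 1339.8 · 3654 = 2447814.6.

2447814.6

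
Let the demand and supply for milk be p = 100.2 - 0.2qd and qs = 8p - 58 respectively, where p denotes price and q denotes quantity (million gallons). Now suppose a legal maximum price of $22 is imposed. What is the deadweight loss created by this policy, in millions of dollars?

4586.4

Rearranging demand gives qd = 501 - 5p. Setting quantity demanded equal to quantity supplied, 501 - 5p = 8p - 58, gives p* = 43 and q* = 286.
Because the ceiling (22) lies below the market-clearing price, it is binding.
At p = 22: qd = 501 - 5·22 = 391 and qs = 8·22 - 58 = 118.
Quantity traded falls to 118. At q = 118 the demand price is (501 - 118)/5 = 76.6 and the supply price is (58 + 118)/8 = 22.
Deadweight loss = ½ · (76.6 - 22) · (286 - 118) = ½ · 54.6 · 168 = 4586.4.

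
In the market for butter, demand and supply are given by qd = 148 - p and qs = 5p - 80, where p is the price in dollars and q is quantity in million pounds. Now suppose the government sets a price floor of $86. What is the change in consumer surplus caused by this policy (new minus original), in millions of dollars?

-4128

In a free market, 148 - p = 5p - 80 gives the equilibrium p* = 38, q* = 110.
The floor of 86 is above the equilibrium price 38, so it binds.
At p = 86: qd = 148 - 86 = 62 and qs = 5·86 - 80 = 350.
Consumer surplus without the control is ½ · (148 - 38) · 110 = 6050.
With the floor, consumers buy 62 units at 86, so CS = ½ · (148 - 86) · 62 = 1922.
Change in consumer surplus = 1922 - 6050 = -4128.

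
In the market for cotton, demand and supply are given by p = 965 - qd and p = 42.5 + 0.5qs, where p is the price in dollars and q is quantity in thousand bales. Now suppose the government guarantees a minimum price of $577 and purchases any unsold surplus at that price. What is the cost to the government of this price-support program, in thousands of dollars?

Rearranging demand gives qd = 965 - p; rearranging supply gives qs = 2p - 85. Equilibrium: 965 - p = 2p - 85, so 1050 = 3p and p* = 350, q* = 615.
Since 577 > 350, the floor is binding.
At p = 577: qd = 965 - 577 = 388 and qs = 2·577 - 85 = 1069.
Surplus = qs - qd = 681.
Government expenditure = surplus × support price = 681 × 577 = 392937.

392937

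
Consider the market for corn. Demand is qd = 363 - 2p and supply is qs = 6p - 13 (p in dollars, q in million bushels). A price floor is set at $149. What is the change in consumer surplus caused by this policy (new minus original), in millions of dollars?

Equilibrium: 363 - 2p = 6p - 13, so 376 = 8p and p* = 47, q* = 269.
The floor of 149 is above the equilibrium price 47, so it binds.
At p = 149: qd = 363 - 2·149 = 65 and qs = 6·149 - 13 = 881.
Consumer surplus without the control is ½ · (181.5 - 47) · 269 = 18090.25.
With the floor, consumers buy 65 units at 149, so CS = ½ · (181.5 - 149) · 65 = 1056.25.
Change in consumer surplus = 1056.25 - 18090.25 = -17034.

-17034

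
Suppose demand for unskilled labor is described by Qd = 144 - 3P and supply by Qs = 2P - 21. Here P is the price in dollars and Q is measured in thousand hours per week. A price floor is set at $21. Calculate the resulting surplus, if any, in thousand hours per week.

0

Equilibrium: 144 - 3P = 2P - 21, so 165 = 5P and P* = 33, Q* = 45.
The floor of 21 is below the equilibrium price 33, so it is not binding; the market clears at P* = 33, Q* = 45.
Since the control does not bind, there is no surplus.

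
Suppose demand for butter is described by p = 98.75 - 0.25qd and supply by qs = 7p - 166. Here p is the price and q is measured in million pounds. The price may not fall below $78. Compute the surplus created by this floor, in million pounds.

Rearranging demand gives qd = 395 - 4p. Without the control the market clears where 395 - 4p = 7p - 166, i.e. p* = 51 and q* = 191.
Because the floor (78) lies above the market-clearing price, it is binding.
At p = 78: qd = 395 - 4·78 = 83 and qs = 7·78 - 166 = 380.
Surplus = qs - qd = 380 - 83 = 297.

297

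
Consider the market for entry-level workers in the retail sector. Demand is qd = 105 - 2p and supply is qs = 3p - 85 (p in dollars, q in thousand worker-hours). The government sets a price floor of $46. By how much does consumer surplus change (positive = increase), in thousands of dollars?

Equilibrium: 105 - 2p = 3p - 85, so 190 = 5p and p* = 38, q* = 29.
Since 46 > 38, the floor is binding.
At p = 46: qd = 105 - 2·46 = 13 and qs = 3·46 - 85 = 53.
Consumer surplus without the control is ½ · (52.5 - 38) · 29 = 210.25.
With the floor, consumers buy 13 units at 46, so CS = ½ · (52.5 - 46) · 13 = 42.25.
Change in consumer surplus = 42.25 - 210.25 = -168.

-168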